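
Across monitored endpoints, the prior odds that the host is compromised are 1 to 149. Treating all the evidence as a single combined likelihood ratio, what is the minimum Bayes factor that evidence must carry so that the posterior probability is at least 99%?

14751

Prior odds = 1/149.
Target odds = 0.99/0.01 = 99.
Required Bayes factor = 99 ÷ (1/149) = 14751.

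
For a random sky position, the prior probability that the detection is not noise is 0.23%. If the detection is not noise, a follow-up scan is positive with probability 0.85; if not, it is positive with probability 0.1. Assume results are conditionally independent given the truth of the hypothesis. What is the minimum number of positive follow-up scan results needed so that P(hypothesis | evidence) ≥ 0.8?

Prior odds: 0.0023 ÷ 0.9977 = 23/9977.
Likelihood ratio of a positive = 0.85/0.1 = 8.5.
Target odds: 0.8 ÷ 0.2 = 4.
Require 8.5ⁿ ≥ 4 ÷ (23/9977) = 39908/23.
8.5³ = 614.125 falls short of 39908/23 but 8.5⁴ = 5220.0625 reaches it, so n = 4.

4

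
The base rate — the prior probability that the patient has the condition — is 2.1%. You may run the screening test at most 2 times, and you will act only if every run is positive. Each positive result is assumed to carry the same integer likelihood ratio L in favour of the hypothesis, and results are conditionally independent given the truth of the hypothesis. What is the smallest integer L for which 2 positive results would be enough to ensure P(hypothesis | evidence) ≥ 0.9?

21

Prior odds = 0.021/0.979 = 21/979.
Target odds = 0.9/0.1 = 9.
Need L² ≥ 9 ÷ (21/979) = 2937/7.
20² = 400 < 2937/7 ≤ 441 = 21², so L = 21.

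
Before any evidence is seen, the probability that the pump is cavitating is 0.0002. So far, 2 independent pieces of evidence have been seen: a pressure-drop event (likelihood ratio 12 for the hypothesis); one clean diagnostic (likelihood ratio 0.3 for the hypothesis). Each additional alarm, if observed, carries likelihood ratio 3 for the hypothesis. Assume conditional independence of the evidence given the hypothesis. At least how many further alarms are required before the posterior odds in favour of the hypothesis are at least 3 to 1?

8

Prior odds = 0.0002/0.9998 = 1/4999.
Combined Bayes factor of the evidence already in hand = 12 × 0.3 = 3.6.
Odds after that evidence = (1/4999) × 3.6 = 18/24995.
Target odds = 3.
Need 3ⁿ ≥ 3 ÷ (18/24995) = 24995/6.
3⁷ = 2187 falls short of 24995/6 but 3⁸ = 6561 reaches it, so n = 8.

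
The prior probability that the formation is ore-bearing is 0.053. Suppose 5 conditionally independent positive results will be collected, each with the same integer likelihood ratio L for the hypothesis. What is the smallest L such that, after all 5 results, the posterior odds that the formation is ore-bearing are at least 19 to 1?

4

Prior odds = 0.053/0.947 = 53/947.
Target odds = 19.
Need L⁵ ≥ 19 ÷ (53/947) = 17993/53.
3⁵ = 243 < 17993/53 ≤ 1024 = 4⁵, so L = 4.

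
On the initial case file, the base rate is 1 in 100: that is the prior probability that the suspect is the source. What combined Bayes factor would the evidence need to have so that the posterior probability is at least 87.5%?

693

Prior odds = 0.01/0.99 = 1/99.
Target odds = 0.875/0.125 = 7.
Required Bayes factor = 7 ÷ (1/99) = 693.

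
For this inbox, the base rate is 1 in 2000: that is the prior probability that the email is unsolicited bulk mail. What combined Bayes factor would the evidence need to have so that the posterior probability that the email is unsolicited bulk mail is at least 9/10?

Prior odds = 0.0005/0.9995 = 1/1999.
Target odds = 0.9/0.1 = 9.
Required Bayes factor = 9 ÷ (1/1999) = 17991.

17991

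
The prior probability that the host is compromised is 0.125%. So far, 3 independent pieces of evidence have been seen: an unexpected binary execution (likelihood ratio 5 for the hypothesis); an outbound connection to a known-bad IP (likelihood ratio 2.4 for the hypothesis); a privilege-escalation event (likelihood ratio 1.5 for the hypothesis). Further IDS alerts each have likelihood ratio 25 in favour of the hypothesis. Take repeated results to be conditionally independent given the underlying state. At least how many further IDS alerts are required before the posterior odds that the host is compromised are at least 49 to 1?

Prior odds = 0.00125/0.99875 = 1/799.
Combined Bayes factor of the evidence already in hand = 5 × 2.4 × 1.5 = 18.
Odds after that evidence = (1/799) × 18 = 18/799.
Target odds = 49.
Need 25ⁿ ≥ 49 ÷ (18/799) = 39151/18.
25² = 625 falls short of 39151/18 but 25³ = 15625 reaches it, so n = 3.

3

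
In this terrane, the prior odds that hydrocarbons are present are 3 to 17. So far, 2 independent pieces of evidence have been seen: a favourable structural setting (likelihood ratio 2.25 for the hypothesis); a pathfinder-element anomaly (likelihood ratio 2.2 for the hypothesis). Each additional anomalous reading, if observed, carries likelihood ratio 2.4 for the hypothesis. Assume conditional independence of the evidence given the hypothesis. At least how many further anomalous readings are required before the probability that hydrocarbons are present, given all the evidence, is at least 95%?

4

Prior odds = 3/17.
Combined Bayes factor of the evidence already in hand = 2.25 × 2.2 = 4.95.
Odds after that evidence = (3/17) × 4.95 = 297/340.
Target odds = 0.95/0.05 = 19.
Need 2.4ⁿ ≥ 19 ÷ (297/340) = 6460/297.
2.4³ = 13.824 falls short of 6460/297 but 2.4⁴ = 33.1776 reaches it, so n = 4.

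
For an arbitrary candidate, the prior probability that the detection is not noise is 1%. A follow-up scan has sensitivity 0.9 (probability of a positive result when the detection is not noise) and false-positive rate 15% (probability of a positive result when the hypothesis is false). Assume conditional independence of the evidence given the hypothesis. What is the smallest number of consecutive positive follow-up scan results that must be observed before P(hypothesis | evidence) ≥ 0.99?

Prior odds: 0.01 ÷ 0.99 = 1/99.
Likelihood ratio of a positive result = 0.9/0.15 = 6.
Target posterior odds = 0.99/0.01 = 99.
Require 6ⁿ ≥ 99 ÷ (1/99) = 9801.
6⁵ = 7776 falls short of 9801 but 6⁶ = 46656 reaches it, so n = 6.

6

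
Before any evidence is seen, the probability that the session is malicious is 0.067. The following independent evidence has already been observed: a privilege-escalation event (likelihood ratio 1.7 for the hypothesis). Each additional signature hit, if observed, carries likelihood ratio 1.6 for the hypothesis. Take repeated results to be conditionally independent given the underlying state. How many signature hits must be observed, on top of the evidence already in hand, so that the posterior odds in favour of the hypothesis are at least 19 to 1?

Prior odds = 0.067/0.933 = 67/933.
Bayes factor of the evidence already in hand = 1.7.
Odds after that evidence = (67/933) × 1.7 = 1139/9330.
Target odds = 19.
Need 1.6ⁿ ≥ 19 ÷ (1139/9330) = 177270/1139.
1.6¹⁰ ≈109.951 falls short of 177270/1139 but 1.6¹¹ ≈175.922 reaches it, so n = 11.

11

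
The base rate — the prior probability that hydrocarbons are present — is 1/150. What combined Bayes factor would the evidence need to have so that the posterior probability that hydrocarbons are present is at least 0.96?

Prior odds = (1/150)/(149/150) = 1/149.
Target odds = 0.96/0.04 = 24.
Required Bayes factor = 24 ÷ (1/149) = 3576.

3576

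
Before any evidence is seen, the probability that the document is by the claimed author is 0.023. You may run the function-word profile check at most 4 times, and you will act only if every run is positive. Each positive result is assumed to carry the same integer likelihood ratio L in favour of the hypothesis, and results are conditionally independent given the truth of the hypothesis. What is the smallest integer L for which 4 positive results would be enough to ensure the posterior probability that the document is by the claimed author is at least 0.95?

6

Prior odds = 0.023/0.977 = 23/977.
Target odds = 0.95/0.05 = 19.
Need L⁴ ≥ 19 ÷ (23/977) = 18563/23.
5⁴ = 625 < 18563/23 ≤ 1296 = 6⁴, so L = 6.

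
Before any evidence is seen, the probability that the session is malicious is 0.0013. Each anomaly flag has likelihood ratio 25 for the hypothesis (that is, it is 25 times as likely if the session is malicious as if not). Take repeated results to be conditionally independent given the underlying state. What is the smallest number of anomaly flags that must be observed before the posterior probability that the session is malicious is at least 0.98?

Prior odds: 0.0013 ÷ 0.9987 = 13/9987.
Likelihood ratio per anomaly flag = 25.
Target posterior odds = 0.98/0.02 = 49.
Need (13/9987) × 25ⁿ ≥ 49, i.e. 25ⁿ ≥ 489363/13.
25³ = 15625 falls short of 489363/13 but 25⁴ = 390625 reaches it, so n = 4.

4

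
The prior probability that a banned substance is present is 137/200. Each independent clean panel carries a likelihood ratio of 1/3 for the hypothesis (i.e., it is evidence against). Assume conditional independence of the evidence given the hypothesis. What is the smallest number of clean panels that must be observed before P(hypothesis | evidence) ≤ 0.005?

6

Prior odds: 0.685 ÷ 0.315 = 137/63.
Likelihood ratio per clean panel = 1/3.
Target posterior odds = 0.005/0.995 = 1/199.
Require (1/3)ⁿ ≤ 1/199 ÷ (137/63) = 63/27263.
(1/3)⁵ = 1/243 is still above 63/27263 but (1/3)⁶ = 1/729 is at or below it, so n = 6.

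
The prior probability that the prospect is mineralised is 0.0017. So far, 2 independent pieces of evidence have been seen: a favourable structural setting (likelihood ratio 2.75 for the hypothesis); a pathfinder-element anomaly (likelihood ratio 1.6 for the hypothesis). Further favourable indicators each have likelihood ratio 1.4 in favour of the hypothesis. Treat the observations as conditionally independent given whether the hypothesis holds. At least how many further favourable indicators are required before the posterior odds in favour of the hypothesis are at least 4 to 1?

19

Prior odds = 0.0017/0.9983 = 17/9983.
Combined Bayes factor of the evidence already in hand = 2.75 × 1.6 = 4.4.
Odds after that evidence = (17/9983) × 4.4 = 374/49915.
Target odds = 4.
Need 1.4ⁿ ≥ 4 ÷ (374/49915) = 99830/187.
1.4¹⁸ ≈426.879 falls short of 99830/187 but 1.4¹⁹ ≈597.63 reaches it, so n = 19.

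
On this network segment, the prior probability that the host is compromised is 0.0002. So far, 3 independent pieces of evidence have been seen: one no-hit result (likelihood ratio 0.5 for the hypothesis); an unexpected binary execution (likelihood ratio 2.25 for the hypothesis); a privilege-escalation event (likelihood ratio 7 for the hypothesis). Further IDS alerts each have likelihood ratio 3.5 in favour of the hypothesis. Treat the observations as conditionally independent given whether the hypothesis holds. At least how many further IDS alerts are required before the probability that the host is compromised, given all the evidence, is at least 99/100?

Prior odds = 0.0002/0.9998 = 1/4999.
Combined Bayes factor of the evidence already in hand = 0.5 × 2.25 × 7 = 7.875.
Odds after that evidence = (1/4999) × 7.875 = 63/39992.
Target odds = 0.99/0.01 = 99.
Need 3.5ⁿ ≥ 99 ÷ (63/39992) = 439912/7.
3.5⁸ = 5764801/256 falls short of 439912/7 but 3.5⁹ = 40353607/512 reaches it, so n = 9.

9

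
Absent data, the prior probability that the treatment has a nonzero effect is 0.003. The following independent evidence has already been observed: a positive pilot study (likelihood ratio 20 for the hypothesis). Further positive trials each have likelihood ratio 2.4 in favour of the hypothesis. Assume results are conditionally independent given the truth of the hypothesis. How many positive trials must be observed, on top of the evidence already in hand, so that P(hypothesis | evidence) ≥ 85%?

Prior odds = 0.003/0.997 = 3/997.
Bayes factor of the evidence already in hand = 20.
Odds after that evidence = (3/997) × 20 = 60/997.
Target odds = 0.85/0.15 = 17/3.
Need 2.4ⁿ ≥ 17/3 ÷ (60/997) = 16949/180.
2.4⁵ = 79.62624 falls short of 16949/180 but 2.4⁶ = 2985984/15625 reaches it, so n = 6.

6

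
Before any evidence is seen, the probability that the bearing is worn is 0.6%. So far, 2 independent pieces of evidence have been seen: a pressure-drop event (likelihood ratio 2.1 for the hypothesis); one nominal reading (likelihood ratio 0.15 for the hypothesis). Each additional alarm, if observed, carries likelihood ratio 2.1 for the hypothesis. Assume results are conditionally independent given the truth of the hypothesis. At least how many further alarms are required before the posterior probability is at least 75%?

10

Prior odds = 0.006/0.994 = 3/497.
Combined Bayes factor of the evidence already in hand = 2.1 × 0.15 = 0.315.
Odds after that evidence = (3/497) × 0.315 = 27/14200.
Target odds = 0.75/0.25 = 3.
Need 2.1ⁿ ≥ 3 ÷ (27/14200) = 14200/9.
2.1⁹ ≈794.28 falls short of 14200/9 but 2.1¹⁰ ≈1667.99 reaches it, so n = 10.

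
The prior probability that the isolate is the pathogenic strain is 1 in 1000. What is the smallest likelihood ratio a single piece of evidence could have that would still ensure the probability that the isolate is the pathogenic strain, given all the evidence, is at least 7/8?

6993

Prior odds = 0.001/0.999 = 1/999.
Target odds = 0.875/0.125 = 7.
Required Bayes factor = 7 ÷ (1/999) = 6993.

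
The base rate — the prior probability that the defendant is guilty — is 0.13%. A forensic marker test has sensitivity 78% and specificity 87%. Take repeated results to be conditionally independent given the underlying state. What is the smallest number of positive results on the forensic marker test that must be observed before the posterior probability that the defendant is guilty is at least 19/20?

Prior odds: 0.0013 ÷ 0.9987 = 13/9987.
False-positive rate = 1 − 0.87 = 0.13; likelihood ratio of a positive = 0.78/0.13 = 6.
Target odds: 0.95 ÷ 0.05 = 19.
Require 6ⁿ ≥ 19 ÷ (13/9987) = 189753/13.
6⁵ = 7776 falls short of 189753/13 but 6⁶ = 46656 reaches it, so n = 6.

6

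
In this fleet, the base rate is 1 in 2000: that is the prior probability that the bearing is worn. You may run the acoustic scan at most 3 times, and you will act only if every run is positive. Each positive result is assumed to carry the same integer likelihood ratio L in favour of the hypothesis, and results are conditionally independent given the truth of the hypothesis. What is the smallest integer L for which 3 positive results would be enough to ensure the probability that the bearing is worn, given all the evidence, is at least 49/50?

47

Prior odds = 0.0005/0.9995 = 1/1999.
Target odds = 0.98/0.02 = 49.
Need L³ ≥ 49 ÷ (1/1999) = 97951.
46³ = 97336 < 97951 ≤ 103823 = 47³, so L = 47.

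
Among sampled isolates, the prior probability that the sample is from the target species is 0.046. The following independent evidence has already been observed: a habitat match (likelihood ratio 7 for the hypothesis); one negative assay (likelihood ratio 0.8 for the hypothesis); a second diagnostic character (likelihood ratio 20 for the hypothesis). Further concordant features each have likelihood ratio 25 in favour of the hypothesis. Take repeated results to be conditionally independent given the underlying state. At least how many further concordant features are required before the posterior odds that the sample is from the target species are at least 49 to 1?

1

Prior odds = 0.046/0.954 = 23/477.
Combined Bayes factor of the evidence already in hand = 7 × 0.8 × 20 = 112.
Odds after that evidence = (23/477) × 112 = 2576/477.
Target odds = 49.
Need 25ⁿ ≥ 49 ÷ (2576/477) = 3339/368.
25¹ = 25, which meets the required 3339/368; so n = 1.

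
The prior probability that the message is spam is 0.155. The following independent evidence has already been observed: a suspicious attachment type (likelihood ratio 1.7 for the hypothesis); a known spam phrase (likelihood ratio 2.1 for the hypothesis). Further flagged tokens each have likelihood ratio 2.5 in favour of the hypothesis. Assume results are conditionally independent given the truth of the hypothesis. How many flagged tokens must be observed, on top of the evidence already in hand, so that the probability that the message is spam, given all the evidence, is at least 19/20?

Prior odds = 0.155/0.845 = 31/169.
Combined Bayes factor of the evidence already in hand = 1.7 × 2.1 = 3.57.
Odds after that evidence = (31/169) × 3.57 = 11067/16900.
Target odds = 0.95/0.05 = 19.
Need 2.5ⁿ ≥ 19 ÷ (11067/16900) = 321100/11067.
2.5³ = 15.625 falls short of 321100/11067 but 2.5⁴ = 39.0625 reaches it, so n = 4.

4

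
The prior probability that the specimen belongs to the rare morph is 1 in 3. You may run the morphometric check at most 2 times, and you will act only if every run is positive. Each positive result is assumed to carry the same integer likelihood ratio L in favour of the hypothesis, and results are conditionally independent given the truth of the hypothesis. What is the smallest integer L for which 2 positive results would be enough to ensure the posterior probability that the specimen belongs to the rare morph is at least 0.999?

45

Prior odds = (1/3)/(2/3) = 0.5.
Target odds = 0.999/0.001 = 999.
Need L² ≥ 999 ÷ 0.5 = 1998.
44² = 1936 < 1998 ≤ 2025 = 45², so L = 45.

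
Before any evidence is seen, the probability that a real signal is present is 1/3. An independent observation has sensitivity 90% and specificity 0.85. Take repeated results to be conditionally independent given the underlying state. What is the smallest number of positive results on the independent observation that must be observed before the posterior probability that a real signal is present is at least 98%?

3

Prior odds: (1/3) ÷ (2/3) = 0.5.
False-positive rate = 1 − 0.85 = 0.15; likelihood ratio of a positive = 0.9/0.15 = 6.
Target posterior odds = 0.98/0.02 = 49.
Need 0.5 × 6ⁿ ≥ 49, i.e. 6ⁿ ≥ 98.
6² = 36 falls short of 98 but 6³ = 216 reaches it, so n = 3.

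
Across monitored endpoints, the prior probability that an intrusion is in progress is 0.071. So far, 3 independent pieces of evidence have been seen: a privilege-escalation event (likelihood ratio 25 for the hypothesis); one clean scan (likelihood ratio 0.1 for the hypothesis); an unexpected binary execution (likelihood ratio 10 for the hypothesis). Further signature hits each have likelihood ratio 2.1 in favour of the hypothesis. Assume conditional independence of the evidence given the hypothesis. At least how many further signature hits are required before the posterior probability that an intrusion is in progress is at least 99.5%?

7

Prior odds = 0.071/0.929 = 71/929.
Combined Bayes factor of the evidence already in hand = 25 × 0.1 × 10 = 25.
Odds after that evidence = (71/929) × 25 = 1775/929.
Target odds = 0.995/0.005 = 199.
Need 2.1ⁿ ≥ 199 ÷ (1775/929) = 184871/1775.
2.1⁶ = 85766121/1000000 falls short of 184871/1775 but 2.1⁷ ≈180.109 reaches it, so n = 7.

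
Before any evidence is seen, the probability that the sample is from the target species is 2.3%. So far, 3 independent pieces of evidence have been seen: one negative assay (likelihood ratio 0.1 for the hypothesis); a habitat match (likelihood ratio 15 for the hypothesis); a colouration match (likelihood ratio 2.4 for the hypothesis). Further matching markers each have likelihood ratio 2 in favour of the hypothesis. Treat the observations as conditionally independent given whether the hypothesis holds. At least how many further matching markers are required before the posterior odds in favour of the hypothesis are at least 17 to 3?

Prior odds = 0.023/0.977 = 23/977.
Combined Bayes factor of the evidence already in hand = 0.1 × 15 × 2.4 = 3.6.
Odds after that evidence = (23/977) × 3.6 = 414/4885.
Target odds = 17/3.
Need 2ⁿ ≥ 17/3 ÷ (414/4885) = 83045/1242.
2⁶ = 64 falls short of 83045/1242 but 2⁷ = 128 reaches it, so n = 7.

7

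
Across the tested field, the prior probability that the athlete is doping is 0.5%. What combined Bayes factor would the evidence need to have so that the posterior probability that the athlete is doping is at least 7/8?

1393

Prior odds = 0.005/0.995 = 1/199.
Target odds = 0.875/0.125 = 7.
Required Bayes factor = 7 ÷ (1/199) = 1393.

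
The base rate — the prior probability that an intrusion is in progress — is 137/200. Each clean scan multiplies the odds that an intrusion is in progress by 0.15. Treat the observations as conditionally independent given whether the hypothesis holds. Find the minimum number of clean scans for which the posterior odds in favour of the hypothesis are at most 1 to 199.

Prior odds = 0.685/0.315 = 137/63.
Likelihood ratio per clean scan = 0.15.
Target odds = 1/199.
Require 0.15ⁿ ≤ 1/199 ÷ (137/63) = 63/27263.
0.15³ = 0.003375 is still above 63/27263 but 0.15⁴ = 81/160000 is at or below it, so n = 4.

4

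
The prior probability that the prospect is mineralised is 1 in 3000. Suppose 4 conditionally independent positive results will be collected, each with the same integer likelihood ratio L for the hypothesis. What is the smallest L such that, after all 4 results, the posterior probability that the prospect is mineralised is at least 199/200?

28

Prior odds = (1/3000)/(2999/3000) = 1/2999.
Target odds = 0.995/0.005 = 199.
Need L⁴ ≥ 199 ÷ (1/2999) = 596801.
27⁴ = 531441 < 596801 ≤ 614656 = 28⁴, so L = 28.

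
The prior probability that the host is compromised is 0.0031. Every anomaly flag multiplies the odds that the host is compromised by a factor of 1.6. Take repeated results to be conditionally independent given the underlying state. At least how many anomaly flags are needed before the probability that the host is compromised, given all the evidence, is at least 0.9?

17

Prior odds = 0.0031/0.9969 = 31/9969.
Likelihood ratio per anomaly flag = 1.6.
Target odds: 0.9 ÷ 0.1 = 9.
Need (31/9969) × 1.6ⁿ ≥ 9, i.e. 1.6ⁿ ≥ 89721/31.
1.6¹⁶ ≈1844.67 falls short of 89721/31 but 1.6¹⁷ ≈2951.48 reaches it, so n = 17.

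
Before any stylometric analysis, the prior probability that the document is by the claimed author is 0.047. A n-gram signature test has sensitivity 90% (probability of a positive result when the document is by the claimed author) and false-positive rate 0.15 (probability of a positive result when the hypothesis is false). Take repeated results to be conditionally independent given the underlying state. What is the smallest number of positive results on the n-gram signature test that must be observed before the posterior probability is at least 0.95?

4

Prior odds = 0.047/0.953 = 47/953.
Likelihood ratio of a positive result = 0.9/0.15 = 6.
Target posterior odds = 0.95/0.05 = 19.
Require 6ⁿ ≥ 19 ÷ (47/953) = 18107/47.
6³ = 216 falls short of 18107/47 but 6⁴ = 1296 reaches it, so n = 4.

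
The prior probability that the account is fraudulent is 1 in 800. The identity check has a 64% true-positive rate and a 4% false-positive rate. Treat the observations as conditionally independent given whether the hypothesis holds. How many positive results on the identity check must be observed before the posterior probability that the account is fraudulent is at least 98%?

4

Prior odds = 0.00125/0.99875 = 1/799.
Likelihood ratio of a positive result = 0.64/0.04 = 16.
Target odds: 0.98 ÷ 0.02 = 49.
Need (1/799) × 16ⁿ ≥ 49, i.e. 16ⁿ ≥ 39151.
16³ = 4096 falls short of 39151 but 16⁴ = 65536 reaches it, so n = 4.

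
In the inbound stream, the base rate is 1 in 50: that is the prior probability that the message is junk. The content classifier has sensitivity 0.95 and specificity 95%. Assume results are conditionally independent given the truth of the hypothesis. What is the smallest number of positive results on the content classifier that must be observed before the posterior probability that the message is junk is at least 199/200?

4

Prior odds = 0.02/0.98 = 1/49.
False-positive rate = 1 − 0.95 = 0.05; likelihood ratio of a positive = 0.95/0.05 = 19.
Target posterior odds = 0.995/0.005 = 199.
Require 19ⁿ ≥ 199 ÷ (1/49) = 9751.
19³ = 6859 falls short of 9751 but 19⁴ = 130321 reaches it, so n = 4.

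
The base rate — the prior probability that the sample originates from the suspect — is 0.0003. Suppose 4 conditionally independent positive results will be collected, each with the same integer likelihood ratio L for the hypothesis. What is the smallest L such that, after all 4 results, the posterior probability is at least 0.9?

14

Prior odds = 0.0003/0.9997 = 3/9997.
Target odds = 0.9/0.1 = 9.
Need L⁴ ≥ 9 ÷ (3/9997) = 29991.
13⁴ = 28561 < 29991 ≤ 38416 = 14⁴, so L = 14.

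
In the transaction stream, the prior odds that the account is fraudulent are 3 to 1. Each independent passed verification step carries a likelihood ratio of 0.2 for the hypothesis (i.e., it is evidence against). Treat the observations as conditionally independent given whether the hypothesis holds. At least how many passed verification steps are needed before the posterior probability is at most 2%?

Prior odds = 3.
Likelihood ratio per passed verification step = 0.2.
Target odds: 0.02 ÷ 0.98 = 1/49.
Require 0.2ⁿ ≤ 1/49 ÷ 3 = 1/147.
0.2³ = 0.008 is still above 1/147 but 0.2⁴ = 0.0016 is at or below it, so n = 4.

4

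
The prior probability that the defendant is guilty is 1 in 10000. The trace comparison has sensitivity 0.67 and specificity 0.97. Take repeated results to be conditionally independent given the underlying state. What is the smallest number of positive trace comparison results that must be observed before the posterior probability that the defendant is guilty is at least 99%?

5

Prior odds = 0.0001/0.9999 = 1/9999.
False-positive rate = 1 − 0.97 = 0.03; likelihood ratio of a positive = 0.67/0.03 = 67/3.
Target posterior odds = 0.99/0.01 = 99.
Need (1/9999) × (67/3)ⁿ ≥ 99, i.e. (67/3)ⁿ ≥ 989901.
(67/3)⁴ = 20151121/81 falls short of 989901 but (67/3)⁵ ≈5.55607e+06 reaches it, so n = 5.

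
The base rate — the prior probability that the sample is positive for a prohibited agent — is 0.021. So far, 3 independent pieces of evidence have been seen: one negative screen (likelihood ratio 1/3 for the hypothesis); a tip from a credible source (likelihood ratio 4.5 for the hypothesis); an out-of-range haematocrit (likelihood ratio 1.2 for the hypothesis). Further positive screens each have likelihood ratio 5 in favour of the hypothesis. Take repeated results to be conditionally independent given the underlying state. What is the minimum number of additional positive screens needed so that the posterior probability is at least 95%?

4

Prior odds = 0.021/0.979 = 21/979.
Combined Bayes factor of the evidence already in hand = (1/3) × 4.5 × 1.2 = 1.8.
Odds after that evidence = (21/979) × 1.8 = 189/4895.
Target odds = 0.95/0.05 = 19.
Need 5ⁿ ≥ 19 ÷ (189/4895) = 93005/189.
5³ = 125 falls short of 93005/189 but 5⁴ = 625 reaches it, so n = 4.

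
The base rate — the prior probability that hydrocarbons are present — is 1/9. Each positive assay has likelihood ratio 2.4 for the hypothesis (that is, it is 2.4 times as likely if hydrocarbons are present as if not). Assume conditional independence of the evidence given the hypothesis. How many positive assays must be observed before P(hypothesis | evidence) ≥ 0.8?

Prior odds: (1/9) ÷ (8/9) = 0.125.
Likelihood ratio per positive assay = 2.4.
Target odds: 0.8 ÷ 0.2 = 4.
Require 2.4ⁿ ≥ 4 ÷ 0.125 = 32.
2.4³ = 13.824 falls short of 32 but 2.4⁴ = 33.1776 reaches it, so n = 4.

4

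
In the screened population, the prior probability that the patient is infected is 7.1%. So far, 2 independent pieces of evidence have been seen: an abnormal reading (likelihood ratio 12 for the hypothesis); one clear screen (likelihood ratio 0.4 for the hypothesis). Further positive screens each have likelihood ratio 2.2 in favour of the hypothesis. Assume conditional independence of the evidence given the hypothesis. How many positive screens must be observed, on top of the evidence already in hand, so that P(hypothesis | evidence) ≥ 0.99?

Prior odds = 0.071/0.929 = 71/929.
Combined Bayes factor of the evidence already in hand = 12 × 0.4 = 4.8.
Odds after that evidence = (71/929) × 4.8 = 1704/4645.
Target odds = 0.99/0.01 = 99.
Need 2.2ⁿ ≥ 99 ÷ (1704/4645) = 153285/568.
2.2⁷ = 19487171/78125 falls short of 153285/568 but 2.2⁸ = 214358881/390625 reaches it, so n = 8.

8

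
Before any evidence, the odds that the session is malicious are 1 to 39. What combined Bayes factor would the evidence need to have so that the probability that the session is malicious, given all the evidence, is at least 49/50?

Prior odds = 1/39.
Target odds = 0.98/0.02 = 49.
Required Bayes factor = 49 ÷ (1/39) = 1911.

1911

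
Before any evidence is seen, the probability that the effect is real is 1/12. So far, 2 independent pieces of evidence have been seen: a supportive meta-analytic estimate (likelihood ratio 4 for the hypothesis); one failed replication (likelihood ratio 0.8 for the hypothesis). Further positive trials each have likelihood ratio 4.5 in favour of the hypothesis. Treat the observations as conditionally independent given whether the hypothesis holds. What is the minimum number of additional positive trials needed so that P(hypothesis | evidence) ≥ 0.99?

4

Prior odds = (1/12)/(11/12) = 1/11.
Combined Bayes factor of the evidence already in hand = 4 × 0.8 = 3.2.
Odds after that evidence = (1/11) × 3.2 = 16/55.
Target odds = 0.99/0.01 = 99.
Need 4.5ⁿ ≥ 99 ÷ (16/55) = 340.3125.
4.5³ = 91.125 falls short of 340.3125 but 4.5⁴ = 410.0625 reaches it, so n = 4.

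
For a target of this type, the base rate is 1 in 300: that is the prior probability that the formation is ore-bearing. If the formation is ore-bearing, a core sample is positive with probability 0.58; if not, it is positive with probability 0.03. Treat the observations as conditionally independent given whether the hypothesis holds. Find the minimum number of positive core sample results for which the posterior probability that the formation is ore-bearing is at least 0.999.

Prior odds = (1/300)/(299/300) = 1/299.
Likelihood ratio of a positive = 0.58/0.03 = 58/3.
Target odds: 0.999 ÷ 0.001 = 999.
Need (1/299) × (58/3)ⁿ ≥ 999, i.e. (58/3)ⁿ ≥ 298701.
(58/3)⁴ = 11316496/81 falls short of 298701 but (58/3)⁵ = 656356768/243 reaches it, so n = 5.

5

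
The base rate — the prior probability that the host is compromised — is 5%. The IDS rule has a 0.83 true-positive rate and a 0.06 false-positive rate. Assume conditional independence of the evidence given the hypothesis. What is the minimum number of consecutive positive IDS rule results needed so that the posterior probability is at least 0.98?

Prior odds = 0.05/0.95 = 1/19.
Likelihood ratio of a positive result = 0.83/0.06 = 83/6.
Target posterior odds = 0.98/0.02 = 49.
Need (1/19) × (83/6)ⁿ ≥ 49, i.e. (83/6)ⁿ ≥ 931.
(83/6)² = 6889/36 falls short of 931 but (83/6)³ = 571787/216 reaches it, so n = 3.

3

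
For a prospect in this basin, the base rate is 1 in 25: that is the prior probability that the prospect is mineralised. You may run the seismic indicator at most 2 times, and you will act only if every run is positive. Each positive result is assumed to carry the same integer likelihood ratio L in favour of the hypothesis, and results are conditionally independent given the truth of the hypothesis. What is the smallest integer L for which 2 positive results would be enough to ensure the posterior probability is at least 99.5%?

Prior odds = 0.04/0.96 = 1/24.
Target odds = 0.995/0.005 = 199.
Need L² ≥ 199 ÷ (1/24) = 4776.
69² = 4761 < 4776 ≤ 4900 = 70², so L = 70.

70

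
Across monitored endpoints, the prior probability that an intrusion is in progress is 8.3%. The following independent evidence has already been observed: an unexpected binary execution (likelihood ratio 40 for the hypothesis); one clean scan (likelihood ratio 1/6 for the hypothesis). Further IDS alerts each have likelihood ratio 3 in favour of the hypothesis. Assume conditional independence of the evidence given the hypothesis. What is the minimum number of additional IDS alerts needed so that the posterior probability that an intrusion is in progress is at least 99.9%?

Prior odds = 0.083/0.917 = 83/917.
Combined Bayes factor of the evidence already in hand = 40 × (1/6) = 20/3.
Odds after that evidence = (83/917) × 20/3 = 1660/2751.
Target odds = 0.999/0.001 = 999.
Need 3ⁿ ≥ 999 ÷ (1660/2751) = 2748249/1660.
3⁶ = 729 falls short of 2748249/1660 but 3⁷ = 2187 reaches it, so n = 7.

7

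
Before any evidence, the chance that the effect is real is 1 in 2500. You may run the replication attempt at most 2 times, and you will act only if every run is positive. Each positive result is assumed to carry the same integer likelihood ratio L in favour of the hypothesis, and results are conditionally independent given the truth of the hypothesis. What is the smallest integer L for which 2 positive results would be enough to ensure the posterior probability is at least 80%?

100

Prior odds = 0.0004/0.9996 = 1/2499.
Target odds = 0.8/0.2 = 4.
Need L² ≥ 4 ÷ (1/2499) = 9996.
99² = 9801 < 9996 ≤ 10000 = 100², so L = 100.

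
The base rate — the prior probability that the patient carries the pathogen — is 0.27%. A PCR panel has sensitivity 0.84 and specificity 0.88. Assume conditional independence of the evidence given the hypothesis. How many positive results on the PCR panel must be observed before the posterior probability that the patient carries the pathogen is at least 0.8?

Prior odds: 0.0027 ÷ 0.9973 = 27/9973.
False-positive rate = 1 − 0.88 = 0.12; likelihood ratio of a positive = 0.84/0.12 = 7.
Target posterior odds = 0.8/0.2 = 4.
Need (27/9973) × 7ⁿ ≥ 4, i.e. 7ⁿ ≥ 39892/27.
7³ = 343 falls short of 39892/27 but 7⁴ = 2401 reaches it, so n = 4.

4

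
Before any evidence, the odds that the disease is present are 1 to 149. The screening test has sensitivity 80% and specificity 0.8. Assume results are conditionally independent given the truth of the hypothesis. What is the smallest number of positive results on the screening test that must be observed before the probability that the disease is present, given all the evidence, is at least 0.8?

5

Prior odds = 1/149.
False-positive rate = 1 − 0.8 = 0.2; likelihood ratio of a positive = 0.8/0.2 = 4.
Target posterior odds = 0.8/0.2 = 4.
Require 4ⁿ ≥ 4 ÷ (1/149) = 596.
4⁴ = 256 falls short of 596 but 4⁵ = 1024 reaches it, so n = 5.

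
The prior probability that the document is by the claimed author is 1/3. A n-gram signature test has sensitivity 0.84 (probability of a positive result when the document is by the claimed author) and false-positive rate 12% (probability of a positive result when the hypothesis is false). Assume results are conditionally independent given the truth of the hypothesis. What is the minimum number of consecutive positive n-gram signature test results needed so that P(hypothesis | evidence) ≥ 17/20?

Prior odds = (1/3)/(2/3) = 0.5.
Likelihood ratio of a positive result = 0.84/0.12 = 7.
Target posterior odds = 0.85/0.15 = 17/3.
Need 0.5 × 7ⁿ ≥ 17/3, i.e. 7ⁿ ≥ 34/3.
7¹ = 7 falls short of 34/3 but 7² = 49 reaches it, so n = 2.

2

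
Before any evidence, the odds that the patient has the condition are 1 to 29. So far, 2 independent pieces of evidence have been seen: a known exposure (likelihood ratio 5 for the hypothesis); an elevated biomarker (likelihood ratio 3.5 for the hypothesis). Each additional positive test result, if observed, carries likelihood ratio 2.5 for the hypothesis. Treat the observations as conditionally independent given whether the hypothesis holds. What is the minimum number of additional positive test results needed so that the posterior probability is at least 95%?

4

Prior odds = 1/29.
Combined Bayes factor of the evidence already in hand = 5 × 3.5 = 17.5.
Odds after that evidence = (1/29) × 17.5 = 35/58.
Target odds = 0.95/0.05 = 19.
Need 2.5ⁿ ≥ 19 ÷ (35/58) = 1102/35.
2.5³ = 15.625 falls short of 1102/35 but 2.5⁴ = 39.0625 reaches it, so n = 4.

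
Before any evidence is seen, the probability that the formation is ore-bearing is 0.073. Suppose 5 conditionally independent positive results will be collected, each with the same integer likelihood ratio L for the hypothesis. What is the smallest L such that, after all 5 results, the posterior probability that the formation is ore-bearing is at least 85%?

3

Prior odds = 0.073/0.927 = 73/927.
Target odds = 0.85/0.15 = 17/3.
Need L⁵ ≥ 17/3 ÷ (73/927) = 5253/73.
2⁵ = 32 < 5253/73 ≤ 243 = 3⁵, so L = 3.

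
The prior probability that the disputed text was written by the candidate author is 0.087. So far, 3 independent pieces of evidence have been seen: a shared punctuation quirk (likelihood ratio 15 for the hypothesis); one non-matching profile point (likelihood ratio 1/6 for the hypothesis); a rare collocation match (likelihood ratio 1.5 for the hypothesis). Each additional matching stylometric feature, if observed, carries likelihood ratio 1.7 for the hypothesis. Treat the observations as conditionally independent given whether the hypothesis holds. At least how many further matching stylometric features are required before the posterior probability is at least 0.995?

12

Prior odds = 0.087/0.913 = 87/913.
Combined Bayes factor of the evidence already in hand = 15 × (1/6) × 1.5 = 3.75.
Odds after that evidence = (87/913) × 3.75 = 1305/3652.
Target odds = 0.995/0.005 = 199.
Need 1.7ⁿ ≥ 199 ÷ (1305/3652) = 726748/1305.
1.7¹¹ ≈342.719 falls short of 726748/1305 but 1.7¹² ≈582.622 reaches it, so n = 12.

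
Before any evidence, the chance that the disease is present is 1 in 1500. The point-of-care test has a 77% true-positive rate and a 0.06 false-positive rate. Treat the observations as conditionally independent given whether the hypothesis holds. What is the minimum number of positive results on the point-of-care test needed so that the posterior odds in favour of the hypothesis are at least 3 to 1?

Prior odds: (1/1500) ÷ (1499/1500) = 1/1499.
Likelihood ratio of a positive result = 0.77/0.06 = 77/6.
Target odds = 3.
Need (1/1499) × (77/6)ⁿ ≥ 3, i.e. (77/6)ⁿ ≥ 4497.
(77/6)³ = 456533/216 falls short of 4497 but (77/6)⁴ = 35153041/1296 reaches it, so n = 4.

4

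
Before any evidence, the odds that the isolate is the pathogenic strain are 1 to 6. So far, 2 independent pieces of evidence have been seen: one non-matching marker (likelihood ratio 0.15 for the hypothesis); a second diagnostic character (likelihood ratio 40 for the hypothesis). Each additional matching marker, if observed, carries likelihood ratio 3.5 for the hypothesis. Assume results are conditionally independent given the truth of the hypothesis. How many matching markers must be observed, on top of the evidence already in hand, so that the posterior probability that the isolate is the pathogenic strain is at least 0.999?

Prior odds = 1/6.
Combined Bayes factor of the evidence already in hand = 0.15 × 40 = 6.
Odds after that evidence = (1/6) × 6 = 1.
Target odds = 0.999/0.001 = 999.
Need 3.5ⁿ ≥ 999 ÷ 1 = 999.
3.5⁵ = 525.21875 falls short of 999 but 3.5⁶ = 1838.265625 reaches it, so n = 6.

6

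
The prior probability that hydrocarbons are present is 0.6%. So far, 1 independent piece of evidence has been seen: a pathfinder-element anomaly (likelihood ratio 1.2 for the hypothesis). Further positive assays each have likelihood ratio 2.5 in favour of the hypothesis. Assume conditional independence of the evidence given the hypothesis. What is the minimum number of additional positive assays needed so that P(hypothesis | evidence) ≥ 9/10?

8

Prior odds = 0.006/0.994 = 3/497.
Bayes factor of the evidence already in hand = 1.2.
Odds after that evidence = (3/497) × 1.2 = 18/2485.
Target odds = 0.9/0.1 = 9.
Need 2.5ⁿ ≥ 9 ÷ (18/2485) = 1242.5.
2.5⁷ = 610.3515625 falls short of 1242.5 but 2.5⁸ = 390625/256 reaches it, so n = 8.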